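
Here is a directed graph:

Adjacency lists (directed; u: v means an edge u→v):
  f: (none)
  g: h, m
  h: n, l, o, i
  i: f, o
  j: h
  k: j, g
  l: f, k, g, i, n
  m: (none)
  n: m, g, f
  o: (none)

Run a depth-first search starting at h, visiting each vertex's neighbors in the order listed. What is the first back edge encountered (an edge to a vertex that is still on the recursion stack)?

DFS from h (visiting each vertex's neighbors in the order listed); mark gray on enter, black on exit:
h gray
  n gray
    m gray
    m black
    g gray
      g→h: h is gray → back edge
First back edge: g → h.

g→h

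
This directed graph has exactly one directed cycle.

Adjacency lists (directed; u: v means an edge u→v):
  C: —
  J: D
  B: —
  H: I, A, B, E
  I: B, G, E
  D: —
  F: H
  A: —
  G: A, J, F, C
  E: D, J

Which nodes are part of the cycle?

F, G, H, I

DFS with gray/black marking from G:
G gray
  A gray
  A black
  J gray
    D gray
    D black
  J black
  F gray
    H gray
      I gray
        B gray
        B black
        I→G: G is gray → back edge
Back edge closes the cycle G → F → H → I → G; its vertices are {F, G, H, I}.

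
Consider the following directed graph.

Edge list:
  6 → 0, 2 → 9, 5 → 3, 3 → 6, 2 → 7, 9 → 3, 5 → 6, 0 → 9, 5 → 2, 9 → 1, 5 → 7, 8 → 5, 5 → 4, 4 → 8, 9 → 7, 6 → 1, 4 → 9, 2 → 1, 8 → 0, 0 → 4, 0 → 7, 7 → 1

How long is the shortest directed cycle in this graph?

For each vertex v, BFS finds the shortest path from v back to v.
The shortest such closed walk is 8 → 5 → 4 → 8, length 3.

3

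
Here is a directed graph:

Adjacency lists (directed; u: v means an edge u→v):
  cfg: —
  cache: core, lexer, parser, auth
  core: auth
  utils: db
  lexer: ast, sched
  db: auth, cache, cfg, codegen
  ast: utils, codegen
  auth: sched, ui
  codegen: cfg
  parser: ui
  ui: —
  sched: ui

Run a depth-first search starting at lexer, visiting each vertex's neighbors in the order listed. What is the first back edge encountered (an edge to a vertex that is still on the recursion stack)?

cache->lexer

DFS from lexer (visiting each vertex's neighbors in the order listed); mark gray on enter, black on exit:
lexer gray
  ast gray
    utils gray
      db gray
        auth gray
          sched gray
            ui gray
            ui black
          sched black
          auth→ui: ui black — skip
        auth black
        cache gray
          core gray
            core→auth: auth black — skip
          core black
          cache→lexer: lexer is gray → back edge
First back edge: cache → lexer.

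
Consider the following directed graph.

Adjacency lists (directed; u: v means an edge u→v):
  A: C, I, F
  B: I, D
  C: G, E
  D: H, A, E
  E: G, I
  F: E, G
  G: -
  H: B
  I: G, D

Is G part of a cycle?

G lies on a cycle iff there is a path from G back to itself.
Exploring from G, it never reaches itself; equivalently, its strongly connected component is a singleton.

No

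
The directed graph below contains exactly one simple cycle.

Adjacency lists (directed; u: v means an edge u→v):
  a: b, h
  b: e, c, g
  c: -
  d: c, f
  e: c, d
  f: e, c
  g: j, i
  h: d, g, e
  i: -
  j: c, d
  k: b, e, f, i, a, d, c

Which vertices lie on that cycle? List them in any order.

d, e, f

DFS with gray/black marking from d:
d gray
  c gray
  c black
  f gray
    e gray
      e→c: c black — skip
      e→d: d is gray → back edge
Back edge closes the cycle d → f → e → d; its vertices are {d, e, f}.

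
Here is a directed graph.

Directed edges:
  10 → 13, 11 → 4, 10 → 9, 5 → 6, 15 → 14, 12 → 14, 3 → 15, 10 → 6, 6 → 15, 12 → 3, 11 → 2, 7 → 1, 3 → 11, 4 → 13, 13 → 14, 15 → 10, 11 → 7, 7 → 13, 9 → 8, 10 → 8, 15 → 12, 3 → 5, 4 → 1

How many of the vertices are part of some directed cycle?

6

A vertex is on a directed cycle iff it belongs to a strongly connected component of size ≥ 2 (or has a self-loop).
The vertices on cycles are {3, 5, 6, 10, 12, 15} — 6 in total.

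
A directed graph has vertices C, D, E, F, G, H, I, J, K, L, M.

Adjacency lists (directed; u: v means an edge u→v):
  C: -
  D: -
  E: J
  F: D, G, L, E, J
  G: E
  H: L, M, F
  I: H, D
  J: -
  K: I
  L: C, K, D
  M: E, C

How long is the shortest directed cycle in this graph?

For each vertex v, BFS finds the shortest path from v back to v.
The shortest such closed walk is I → H → L → K → I, length 4.

4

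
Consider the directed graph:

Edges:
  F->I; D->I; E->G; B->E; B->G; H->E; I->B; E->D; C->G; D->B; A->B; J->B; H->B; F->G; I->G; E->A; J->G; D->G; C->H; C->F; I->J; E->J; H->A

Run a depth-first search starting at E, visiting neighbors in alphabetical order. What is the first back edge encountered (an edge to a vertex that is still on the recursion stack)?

B->E

DFS from E (visiting neighbors in alphabetical order); mark gray on enter, black on exit:
E gray
  A gray
    B gray
      B→E: E is gray → back edge
First back edge: B → E.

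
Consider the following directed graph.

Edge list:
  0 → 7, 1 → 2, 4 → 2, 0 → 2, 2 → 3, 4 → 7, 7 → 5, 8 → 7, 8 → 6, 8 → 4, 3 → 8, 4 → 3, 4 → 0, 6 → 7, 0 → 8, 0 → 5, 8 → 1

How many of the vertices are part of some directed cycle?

6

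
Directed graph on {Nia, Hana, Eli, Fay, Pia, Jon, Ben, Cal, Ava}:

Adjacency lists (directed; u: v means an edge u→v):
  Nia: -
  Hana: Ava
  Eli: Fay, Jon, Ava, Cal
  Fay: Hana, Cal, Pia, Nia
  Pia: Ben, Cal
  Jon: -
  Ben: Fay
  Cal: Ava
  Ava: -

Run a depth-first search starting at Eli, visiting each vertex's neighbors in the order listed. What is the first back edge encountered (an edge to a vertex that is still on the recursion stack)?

Ben→Fay

DFS from Eli (visiting each vertex's neighbors in the order listed); mark gray on enter, black on exit:
Eli gray
  Fay gray
    Hana gray
      Ava gray
      Ava black
    Hana black
    Cal gray
      Cal→Ava: Ava black — skip
    Cal black
    Pia gray
      Ben gray
        Ben→Fay: Fay is gray → back edge
First back edge: Ben → Fay.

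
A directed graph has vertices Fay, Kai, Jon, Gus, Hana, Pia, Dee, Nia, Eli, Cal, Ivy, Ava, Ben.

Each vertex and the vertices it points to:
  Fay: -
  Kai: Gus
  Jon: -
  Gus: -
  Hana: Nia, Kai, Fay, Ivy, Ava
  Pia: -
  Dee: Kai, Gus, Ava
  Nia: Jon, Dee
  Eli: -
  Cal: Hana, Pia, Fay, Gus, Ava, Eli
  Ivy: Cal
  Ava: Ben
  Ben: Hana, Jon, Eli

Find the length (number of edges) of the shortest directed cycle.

For each vertex v, BFS finds the shortest path from v back to v.
The shortest such closed walk is Cal → Hana → Ivy → Cal, length 3.

3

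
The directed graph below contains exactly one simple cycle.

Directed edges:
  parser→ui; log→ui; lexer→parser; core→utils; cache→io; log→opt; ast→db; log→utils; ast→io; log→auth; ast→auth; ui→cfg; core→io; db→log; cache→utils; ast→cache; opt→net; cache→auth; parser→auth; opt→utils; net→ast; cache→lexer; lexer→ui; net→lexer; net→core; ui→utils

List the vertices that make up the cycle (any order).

DFS with gray/black marking from net:
net gray
  lexer gray
    ui gray
      cfg gray
      cfg black
      utils gray
      utils black
    ui black
    parser gray
      parser→ui: ui black — skip
      auth gray
      auth black
    parser black
  lexer black
  ast gray
    db gray
      log gray
        log→utils: utils black — skip
        log→auth: auth black — skip
        log→ui: ui black — skip
        opt gray
          opt→utils: utils black — skip
          opt→net: net is gray → back edge
Back edge closes the cycle net → ast → db → log → opt → net; its vertices are {db, ast, log, net, opt}.

db, ast, log, net, opt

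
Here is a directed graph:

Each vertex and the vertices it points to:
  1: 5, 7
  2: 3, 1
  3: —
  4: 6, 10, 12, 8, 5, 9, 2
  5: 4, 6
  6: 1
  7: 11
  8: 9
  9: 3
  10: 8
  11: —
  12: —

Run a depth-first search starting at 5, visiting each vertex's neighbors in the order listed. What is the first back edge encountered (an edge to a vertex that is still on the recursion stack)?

DFS from 5 (visiting each vertex's neighbors in the order listed); mark gray on enter, black on exit:
5 gray
  4 gray
    6 gray
      1 gray
        1→5: 5 is gray → back edge
First back edge: 1 → 5.

1->5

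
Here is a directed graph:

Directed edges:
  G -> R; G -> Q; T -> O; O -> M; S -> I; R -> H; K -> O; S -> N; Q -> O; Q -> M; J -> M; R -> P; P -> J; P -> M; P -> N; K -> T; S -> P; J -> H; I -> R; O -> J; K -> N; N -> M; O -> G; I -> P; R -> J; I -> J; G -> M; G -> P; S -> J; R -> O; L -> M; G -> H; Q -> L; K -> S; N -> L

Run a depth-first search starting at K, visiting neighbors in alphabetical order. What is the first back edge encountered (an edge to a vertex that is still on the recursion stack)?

DFS from K (visiting neighbors in alphabetical order); mark gray on enter, black on exit:
K gray
  N gray
    L gray
      M gray
      M black
    L black
    N→M: M black — skip
  N black
  O gray
    G gray
      H gray
      H black
      G→M: M black — skip
      P gray
        J gray
          J→H: H black — skip
          J→M: M black — skip
        J black
        P→M: M black — skip
        P→N: N black — skip
      P black
      Q gray
        Q→L: L black — skip
        Q→M: M black — skip
        Q→O: O is gray → back edge
First back edge: Q → O.

Q→O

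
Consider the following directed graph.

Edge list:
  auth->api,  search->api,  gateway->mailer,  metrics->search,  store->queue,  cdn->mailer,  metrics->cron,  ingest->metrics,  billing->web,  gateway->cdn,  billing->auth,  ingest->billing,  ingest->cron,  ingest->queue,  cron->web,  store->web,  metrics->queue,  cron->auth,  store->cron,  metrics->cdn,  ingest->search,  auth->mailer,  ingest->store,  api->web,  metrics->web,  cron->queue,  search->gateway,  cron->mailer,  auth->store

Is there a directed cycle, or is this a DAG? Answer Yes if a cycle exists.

Yes

DFS with white/gray/black marking, starting from metrics:
metrics gray
  search gray
    gateway gray
      mailer gray
      mailer black
      cdn gray
        cdn→mailer: mailer black — skip
      cdn black
    gateway black
    api gray
      web gray
      web black
    api black
  search black
  metrics→web: web black — skip
  queue gray
  queue black
  metrics→cdn: cdn black — skip
  cron gray
    auth gray
      store gray
        store→web: web black — skip
        store→cron: cron is gray → back edge
Back edge found, so a cycle exists: cron → auth → store → cron.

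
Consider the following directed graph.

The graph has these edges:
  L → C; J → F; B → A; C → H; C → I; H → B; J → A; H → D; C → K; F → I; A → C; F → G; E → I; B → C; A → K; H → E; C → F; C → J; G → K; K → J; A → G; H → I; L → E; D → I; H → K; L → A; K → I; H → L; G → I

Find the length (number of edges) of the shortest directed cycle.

For each vertex v, BFS finds the shortest path from v back to v.
The shortest such closed walk is H → B → C → H, length 3.

3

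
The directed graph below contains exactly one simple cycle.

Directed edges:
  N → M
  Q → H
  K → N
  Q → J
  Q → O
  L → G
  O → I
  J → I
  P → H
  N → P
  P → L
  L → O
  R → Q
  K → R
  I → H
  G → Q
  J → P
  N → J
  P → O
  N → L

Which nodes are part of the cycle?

DFS with gray/black marking from L:
L gray
  G gray
    Q gray
      J gray
        P gray
          H gray
          H black
          O gray
            I gray
              I→H: H black — skip
            I black
          O black
          P→L: L is gray → back edge
Back edge closes the cycle L → G → Q → J → P → L; its vertices are {G, J, L, P, Q}.

G, J, L, P, Q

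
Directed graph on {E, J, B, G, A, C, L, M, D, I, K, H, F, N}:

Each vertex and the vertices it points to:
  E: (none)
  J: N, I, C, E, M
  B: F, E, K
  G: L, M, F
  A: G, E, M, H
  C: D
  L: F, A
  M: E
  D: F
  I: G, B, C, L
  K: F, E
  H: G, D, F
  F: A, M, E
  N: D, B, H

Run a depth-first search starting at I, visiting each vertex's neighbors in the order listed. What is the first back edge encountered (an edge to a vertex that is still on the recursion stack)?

A->G

DFS from I (visiting each vertex's neighbors in the order listed); mark gray on enter, black on exit:
I gray
  G gray
    L gray
      F gray
        A gray
          A→G: G is gray → back edge
First back edge: A → G.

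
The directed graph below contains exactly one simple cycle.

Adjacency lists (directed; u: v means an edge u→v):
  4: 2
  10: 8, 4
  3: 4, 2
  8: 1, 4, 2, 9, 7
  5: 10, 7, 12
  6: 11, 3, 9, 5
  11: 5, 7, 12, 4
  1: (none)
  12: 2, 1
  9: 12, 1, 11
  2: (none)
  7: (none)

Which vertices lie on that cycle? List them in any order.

5, 8, 9, 10, 11

DFS with gray/black marking from 11:
11 gray
  5 gray
    10 gray
      8 gray
        1 gray
        1 black
        4 gray
          2 gray
          2 black
        4 black
        8→2: 2 black — skip
        9 gray
          12 gray
            12→2: 2 black — skip
            12→1: 1 black — skip
          12 black
          9→1: 1 black — skip
          9→11: 11 is gray → back edge
Back edge closes the cycle 11 → 5 → 10 → 8 → 9 → 11; its vertices are {5, 8, 9, 10, 11}.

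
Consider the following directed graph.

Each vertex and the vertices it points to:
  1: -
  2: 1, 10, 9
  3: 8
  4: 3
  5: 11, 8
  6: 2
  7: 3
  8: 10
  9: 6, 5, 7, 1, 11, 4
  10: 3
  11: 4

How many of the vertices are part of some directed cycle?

A vertex is on a directed cycle iff it belongs to a strongly connected component of size ≥ 2 (or has a self-loop).
The vertices on cycles are {2, 3, 6, 8, 9, 10} — 6 in total.

6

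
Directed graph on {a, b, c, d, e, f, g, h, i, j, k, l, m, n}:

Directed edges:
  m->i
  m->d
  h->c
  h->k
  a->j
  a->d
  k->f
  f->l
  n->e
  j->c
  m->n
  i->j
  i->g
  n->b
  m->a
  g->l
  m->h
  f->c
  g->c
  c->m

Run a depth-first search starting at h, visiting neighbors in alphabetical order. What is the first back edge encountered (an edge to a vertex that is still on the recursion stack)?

j→c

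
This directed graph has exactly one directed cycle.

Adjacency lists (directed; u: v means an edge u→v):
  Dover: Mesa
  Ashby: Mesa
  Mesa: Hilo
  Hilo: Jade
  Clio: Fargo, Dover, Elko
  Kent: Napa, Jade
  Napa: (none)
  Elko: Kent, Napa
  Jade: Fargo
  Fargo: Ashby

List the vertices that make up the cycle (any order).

DFS with gray/black marking from Fargo:
Fargo gray
  Ashby gray
    Mesa gray
      Hilo gray
        Jade gray
          Jade→Fargo: Fargo is gray → back edge
Back edge closes the cycle Fargo → Ashby → Mesa → Hilo → Jade → Fargo; its vertices are {Hilo, Jade, Mesa, Ashby, Fargo}.

Hilo, Jade, Mesa, Ashby, Fargo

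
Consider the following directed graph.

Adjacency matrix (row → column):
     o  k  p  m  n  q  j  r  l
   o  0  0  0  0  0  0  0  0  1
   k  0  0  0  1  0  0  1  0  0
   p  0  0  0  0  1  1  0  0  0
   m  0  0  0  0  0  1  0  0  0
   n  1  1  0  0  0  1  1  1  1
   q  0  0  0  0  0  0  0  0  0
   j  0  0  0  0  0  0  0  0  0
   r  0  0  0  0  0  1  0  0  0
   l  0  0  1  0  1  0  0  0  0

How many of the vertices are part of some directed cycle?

4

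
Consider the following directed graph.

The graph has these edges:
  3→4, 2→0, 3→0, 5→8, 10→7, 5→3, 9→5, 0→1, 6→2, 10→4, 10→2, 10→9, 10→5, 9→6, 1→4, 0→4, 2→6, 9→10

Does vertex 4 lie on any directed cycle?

4 lies on a cycle iff there is a path from 4 back to itself.
Exploring from 4, it never reaches itself; equivalently, its strongly connected component is a singleton.

No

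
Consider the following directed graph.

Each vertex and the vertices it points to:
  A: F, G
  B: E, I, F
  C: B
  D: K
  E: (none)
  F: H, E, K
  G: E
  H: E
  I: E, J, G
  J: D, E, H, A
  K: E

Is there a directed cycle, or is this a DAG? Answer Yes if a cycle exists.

No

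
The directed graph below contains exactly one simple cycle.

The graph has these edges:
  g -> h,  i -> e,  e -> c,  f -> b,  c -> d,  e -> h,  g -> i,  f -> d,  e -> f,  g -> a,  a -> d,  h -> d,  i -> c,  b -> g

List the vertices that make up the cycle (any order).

b, e, f, g, i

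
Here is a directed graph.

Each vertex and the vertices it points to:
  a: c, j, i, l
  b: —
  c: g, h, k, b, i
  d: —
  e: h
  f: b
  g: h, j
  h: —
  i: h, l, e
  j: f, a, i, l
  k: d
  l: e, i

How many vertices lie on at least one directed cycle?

6

A vertex is on a directed cycle iff it belongs to a strongly connected component of size ≥ 2 (or has a self-loop).
The vertices on cycles are {a, c, g, i, j, l} — 6 in total.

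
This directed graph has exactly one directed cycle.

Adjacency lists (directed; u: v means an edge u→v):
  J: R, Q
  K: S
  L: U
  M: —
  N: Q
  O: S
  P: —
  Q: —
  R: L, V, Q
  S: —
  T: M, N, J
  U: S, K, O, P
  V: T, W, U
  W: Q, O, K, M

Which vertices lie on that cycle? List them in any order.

DFS with gray/black marking from R:
R gray
  L gray
    U gray
      S gray
      S black
      K gray
        K→S: S black — skip
      K black
      O gray
        O→S: S black — skip
      O black
      P gray
      P black
    U black
  L black
  V gray
    T gray
      M gray
      M black
      N gray
        Q gray
        Q black
      N black
      J gray
        J→R: R is gray → back edge
Back edge closes the cycle R → V → T → J → R; its vertices are {J, R, T, V}.

J, R, T, V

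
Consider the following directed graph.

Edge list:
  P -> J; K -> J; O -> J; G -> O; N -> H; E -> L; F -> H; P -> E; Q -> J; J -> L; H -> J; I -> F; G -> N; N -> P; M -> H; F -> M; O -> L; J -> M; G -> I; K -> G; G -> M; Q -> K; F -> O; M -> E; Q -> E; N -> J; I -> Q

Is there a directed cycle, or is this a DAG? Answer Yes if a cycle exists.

Yes

DFS with white/gray/black marking, starting from L:
L gray
L black
E gray
  E→L: L black — skip
E black
F gray
  O gray
    J gray
      M gray
        M→E: E black — skip
        H gray
          H→J: J is gray → back edge
Back edge found, so a cycle exists: J → M → H → J.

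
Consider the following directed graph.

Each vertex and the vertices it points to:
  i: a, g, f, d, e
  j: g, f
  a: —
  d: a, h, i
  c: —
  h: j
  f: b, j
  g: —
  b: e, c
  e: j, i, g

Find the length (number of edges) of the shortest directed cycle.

2

For each vertex v, BFS finds the shortest path from v back to v.
The shortest such closed walk is d → i → d, length 2.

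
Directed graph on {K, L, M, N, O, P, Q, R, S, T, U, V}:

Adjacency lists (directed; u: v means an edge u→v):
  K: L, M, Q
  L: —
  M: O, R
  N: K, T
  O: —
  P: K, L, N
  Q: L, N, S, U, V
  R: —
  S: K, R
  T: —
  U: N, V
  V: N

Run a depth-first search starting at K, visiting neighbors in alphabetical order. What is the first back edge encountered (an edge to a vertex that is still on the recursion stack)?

N->K

DFS from K (visiting neighbors in alphabetical order); mark gray on enter, black on exit:
K gray
  L gray
  L black
  M gray
    O gray
    O black
    R gray
    R black
  M black
  Q gray
    Q→L: L black — skip
    N gray
      N→K: K is gray → back edge
First back edge: N → K.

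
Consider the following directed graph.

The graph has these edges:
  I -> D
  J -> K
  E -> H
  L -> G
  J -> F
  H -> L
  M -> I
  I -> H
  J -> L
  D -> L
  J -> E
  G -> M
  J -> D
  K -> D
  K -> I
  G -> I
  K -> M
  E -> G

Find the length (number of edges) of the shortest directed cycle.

4

For each vertex v, BFS finds the shortest path from v back to v.
The shortest such closed walk is L → G → I → D → L, length 4.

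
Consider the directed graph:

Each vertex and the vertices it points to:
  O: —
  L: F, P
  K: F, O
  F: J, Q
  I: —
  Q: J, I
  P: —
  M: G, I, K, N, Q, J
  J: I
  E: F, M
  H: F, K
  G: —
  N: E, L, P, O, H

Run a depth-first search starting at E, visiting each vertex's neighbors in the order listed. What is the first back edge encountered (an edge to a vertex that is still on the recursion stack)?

N→E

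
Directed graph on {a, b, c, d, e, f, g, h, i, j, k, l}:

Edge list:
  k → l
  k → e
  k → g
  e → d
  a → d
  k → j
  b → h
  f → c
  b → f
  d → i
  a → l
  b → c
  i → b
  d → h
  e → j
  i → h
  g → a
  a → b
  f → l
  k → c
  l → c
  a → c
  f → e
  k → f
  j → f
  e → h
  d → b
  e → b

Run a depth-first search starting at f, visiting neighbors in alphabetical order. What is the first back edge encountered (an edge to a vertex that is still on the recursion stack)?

b→f

DFS from f (visiting neighbors in alphabetical order); mark gray on enter, black on exit:
f gray
  c gray
  c black
  e gray
    b gray
      b→c: c black — skip
      b→f: f is gray → back edge
First back edge: b → f.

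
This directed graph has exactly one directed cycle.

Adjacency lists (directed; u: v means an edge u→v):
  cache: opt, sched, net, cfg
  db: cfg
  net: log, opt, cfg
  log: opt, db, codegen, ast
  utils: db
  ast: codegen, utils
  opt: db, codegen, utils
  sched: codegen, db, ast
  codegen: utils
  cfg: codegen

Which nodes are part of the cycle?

DFS with gray/black marking from db:
db gray
  cfg gray
    codegen gray
      utils gray
        utils→db: db is gray → back edge
Back edge closes the cycle db → cfg → codegen → utils → db; its vertices are {db, cfg, utils, codegen}.

db, cfg, utils, codegen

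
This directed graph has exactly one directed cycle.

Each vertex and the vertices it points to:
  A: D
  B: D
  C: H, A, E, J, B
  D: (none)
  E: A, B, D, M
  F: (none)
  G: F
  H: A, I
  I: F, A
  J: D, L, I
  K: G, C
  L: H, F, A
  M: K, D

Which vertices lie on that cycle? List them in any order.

C, E, K, M

DFS with gray/black marking from C:
C gray
  H gray
    A gray
      D gray
      D black
    A black
    I gray
      F gray
      F black
      I→A: A black — skip
    I black
  H black
  C→A: A black — skip
  E gray
    E→A: A black — skip
    B gray
      B→D: D black — skip
    B black
    E→D: D black — skip
    M gray
      K gray
        G gray
          G→F: F black — skip
        G black
        K→C: C is gray → back edge
Back edge closes the cycle C → E → M → K → C; its vertices are {C, E, K, M}.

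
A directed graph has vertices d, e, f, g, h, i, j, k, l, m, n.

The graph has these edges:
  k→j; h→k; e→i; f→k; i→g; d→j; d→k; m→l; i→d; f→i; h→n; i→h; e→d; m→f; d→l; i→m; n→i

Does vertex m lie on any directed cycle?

Yes

m is on a cycle iff m can reach itself via ≥1 edge.
m → f → i → m — yes.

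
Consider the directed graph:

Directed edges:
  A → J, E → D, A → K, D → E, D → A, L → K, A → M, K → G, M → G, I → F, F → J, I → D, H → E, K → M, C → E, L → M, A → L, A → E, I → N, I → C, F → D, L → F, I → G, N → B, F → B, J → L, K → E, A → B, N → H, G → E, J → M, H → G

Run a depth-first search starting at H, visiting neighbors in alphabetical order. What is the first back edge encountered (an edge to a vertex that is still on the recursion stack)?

DFS from H (visiting neighbors in alphabetical order); mark gray on enter, black on exit:
H gray
  E gray
    D gray
      A gray
        B gray
        B black
        A→E: E is gray → back edge
First back edge: A → E.

A→E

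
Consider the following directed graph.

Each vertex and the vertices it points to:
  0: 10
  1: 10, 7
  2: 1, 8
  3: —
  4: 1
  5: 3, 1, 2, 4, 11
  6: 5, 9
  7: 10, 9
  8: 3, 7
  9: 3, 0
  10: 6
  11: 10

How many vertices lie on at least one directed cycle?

11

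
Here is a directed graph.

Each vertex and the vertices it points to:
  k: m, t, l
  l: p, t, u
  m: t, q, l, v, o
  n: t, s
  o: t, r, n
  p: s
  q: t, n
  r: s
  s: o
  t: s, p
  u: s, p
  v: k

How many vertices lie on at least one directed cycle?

9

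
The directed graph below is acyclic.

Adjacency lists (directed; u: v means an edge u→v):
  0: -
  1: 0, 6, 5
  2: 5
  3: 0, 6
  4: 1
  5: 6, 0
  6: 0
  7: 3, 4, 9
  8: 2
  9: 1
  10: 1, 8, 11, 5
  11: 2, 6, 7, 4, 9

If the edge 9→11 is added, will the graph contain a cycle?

Yes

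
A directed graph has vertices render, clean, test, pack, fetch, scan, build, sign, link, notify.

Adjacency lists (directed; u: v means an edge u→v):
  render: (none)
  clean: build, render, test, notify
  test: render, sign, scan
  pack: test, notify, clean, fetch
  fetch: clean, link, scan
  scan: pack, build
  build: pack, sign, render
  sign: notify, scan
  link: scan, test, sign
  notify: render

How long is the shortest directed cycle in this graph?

3

For each vertex v, BFS finds the shortest path from v back to v.
The shortest such closed walk is build → pack → clean → build, length 3.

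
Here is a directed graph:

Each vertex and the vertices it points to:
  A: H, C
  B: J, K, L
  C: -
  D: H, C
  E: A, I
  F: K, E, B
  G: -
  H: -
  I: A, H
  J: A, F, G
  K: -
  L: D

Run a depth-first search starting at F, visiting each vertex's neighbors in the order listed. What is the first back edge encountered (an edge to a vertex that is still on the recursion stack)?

DFS from F (visiting each vertex's neighbors in the order listed); mark gray on enter, black on exit:
F gray
  K gray
  K black
  E gray
    A gray
      H gray
      H black
      C gray
      C black
    A black
    I gray
      I→A: A black — skip
      I→H: H black — skip
    I black
  E black
  B gray
    J gray
      J→A: A black — skip
      J→F: F is gray → back edge
First back edge: J → F.

J->F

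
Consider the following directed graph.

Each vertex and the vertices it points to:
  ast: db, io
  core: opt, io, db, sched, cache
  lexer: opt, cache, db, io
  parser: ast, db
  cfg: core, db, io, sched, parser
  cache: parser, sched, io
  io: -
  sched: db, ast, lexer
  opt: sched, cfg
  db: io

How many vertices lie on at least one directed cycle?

A vertex is on a directed cycle iff it belongs to a strongly connected component of size ≥ 2 (or has a self-loop).
The vertices on cycles are {cfg, opt, core, cache, lexer, sched} — 6 in total.

6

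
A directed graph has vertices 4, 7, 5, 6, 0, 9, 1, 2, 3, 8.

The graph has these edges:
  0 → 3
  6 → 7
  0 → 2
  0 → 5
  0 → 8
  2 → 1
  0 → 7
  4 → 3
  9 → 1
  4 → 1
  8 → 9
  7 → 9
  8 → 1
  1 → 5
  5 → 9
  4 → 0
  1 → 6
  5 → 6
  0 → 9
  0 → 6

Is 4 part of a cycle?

4 lies on a cycle iff there is a path from 4 back to itself.
Exploring from 4, it never reaches itself; equivalently, its strongly connected component is a singleton.

No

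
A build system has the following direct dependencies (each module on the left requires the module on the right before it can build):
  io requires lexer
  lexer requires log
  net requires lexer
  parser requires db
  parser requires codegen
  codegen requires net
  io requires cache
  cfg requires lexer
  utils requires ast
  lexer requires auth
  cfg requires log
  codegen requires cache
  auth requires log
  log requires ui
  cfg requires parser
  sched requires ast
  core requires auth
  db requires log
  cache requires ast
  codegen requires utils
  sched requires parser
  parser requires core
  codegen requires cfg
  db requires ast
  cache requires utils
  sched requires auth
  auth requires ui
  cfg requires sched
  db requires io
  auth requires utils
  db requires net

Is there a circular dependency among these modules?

DFS with white/gray/black marking, starting from io:
io gray
  lexer gray
    log gray
      ui gray
      ui black
    log black
    auth gray
      auth→ui: ui black — skip
      utils gray
        ast gray
        ast black
      utils black
      auth→log: log black — skip
    auth black
  lexer black
  cache gray
    cache→utils: utils black — skip
    cache→ast: ast black — skip
  cache black
io black
db gray
  db→ast: ast black — skip
  net gray
    net→lexer: lexer black — skip
  net black
  db→io: io black — skip
  db→log: log black — skip
db black
parser gray
  core gray
    core→auth: auth black — skip
  core black
  codegen gray
    codegen→utils: utils black — skip
    codegen→net: net black — skip
    codegen→cache: cache black — skip
    cfg gray
      cfg→log: log black — skip
      cfg→lexer: lexer black — skip
      sched gray
        sched→parser: parser is gray → back edge
Back edge found, so a cycle exists: parser → codegen → cfg → sched → parser.

Yes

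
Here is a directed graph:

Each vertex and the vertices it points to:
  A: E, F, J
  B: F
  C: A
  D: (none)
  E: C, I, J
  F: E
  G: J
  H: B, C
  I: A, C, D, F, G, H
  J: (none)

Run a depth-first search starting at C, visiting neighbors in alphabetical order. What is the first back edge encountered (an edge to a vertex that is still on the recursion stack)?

E->C

DFS from C (visiting neighbors in alphabetical order); mark gray on enter, black on exit:
C gray
  A gray
    E gray
      E→C: C is gray → back edge
First back edge: E → C.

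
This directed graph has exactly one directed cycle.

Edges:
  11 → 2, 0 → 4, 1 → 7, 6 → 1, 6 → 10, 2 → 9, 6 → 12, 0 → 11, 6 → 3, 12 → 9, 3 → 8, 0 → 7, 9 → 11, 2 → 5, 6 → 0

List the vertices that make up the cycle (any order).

2, 9, 11

DFS with gray/black marking from 11:
11 gray
  2 gray
    9 gray
      9→11: 11 is gray → back edge
Back edge closes the cycle 11 → 2 → 9 → 11; its vertices are {2, 9, 11}.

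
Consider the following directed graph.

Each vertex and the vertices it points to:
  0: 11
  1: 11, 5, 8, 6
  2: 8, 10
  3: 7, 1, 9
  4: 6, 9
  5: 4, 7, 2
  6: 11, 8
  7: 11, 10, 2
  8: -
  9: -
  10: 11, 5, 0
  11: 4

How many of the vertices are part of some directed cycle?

7

A vertex is on a directed cycle iff it belongs to a strongly connected component of size ≥ 2 (or has a self-loop).
The vertices on cycles are {2, 4, 5, 6, 7, 10, 11} — 7 in total.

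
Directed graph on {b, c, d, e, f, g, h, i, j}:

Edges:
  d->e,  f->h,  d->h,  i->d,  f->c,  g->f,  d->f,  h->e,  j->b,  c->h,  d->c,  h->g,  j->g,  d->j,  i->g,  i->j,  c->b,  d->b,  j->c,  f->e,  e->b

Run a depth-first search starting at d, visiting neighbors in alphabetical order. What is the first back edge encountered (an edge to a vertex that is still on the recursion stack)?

DFS from d (visiting neighbors in alphabetical order); mark gray on enter, black on exit:
d gray
  b gray
  b black
  c gray
    c→b: b black — skip
    h gray
      e gray
        e→b: b black — skip
      e black
      g gray
        f gray
          f→c: c is gray → back edge
First back edge: f → c.

f→c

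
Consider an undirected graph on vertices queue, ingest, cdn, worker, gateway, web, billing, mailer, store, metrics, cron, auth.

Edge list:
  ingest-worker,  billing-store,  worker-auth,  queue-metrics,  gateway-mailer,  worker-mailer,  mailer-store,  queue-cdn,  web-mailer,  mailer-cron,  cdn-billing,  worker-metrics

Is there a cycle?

Yes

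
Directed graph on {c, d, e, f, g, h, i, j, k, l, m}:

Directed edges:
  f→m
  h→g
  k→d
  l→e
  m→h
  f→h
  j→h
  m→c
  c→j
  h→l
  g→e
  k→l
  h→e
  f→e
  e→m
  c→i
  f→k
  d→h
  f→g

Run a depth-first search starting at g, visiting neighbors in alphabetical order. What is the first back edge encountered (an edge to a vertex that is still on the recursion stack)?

h→e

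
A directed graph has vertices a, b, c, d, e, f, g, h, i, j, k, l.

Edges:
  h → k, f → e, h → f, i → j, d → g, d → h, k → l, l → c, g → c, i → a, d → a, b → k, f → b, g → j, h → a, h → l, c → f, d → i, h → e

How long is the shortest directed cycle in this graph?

For each vertex v, BFS finds the shortest path from v back to v.
The shortest such closed walk is f → b → k → l → c → f, length 5.

5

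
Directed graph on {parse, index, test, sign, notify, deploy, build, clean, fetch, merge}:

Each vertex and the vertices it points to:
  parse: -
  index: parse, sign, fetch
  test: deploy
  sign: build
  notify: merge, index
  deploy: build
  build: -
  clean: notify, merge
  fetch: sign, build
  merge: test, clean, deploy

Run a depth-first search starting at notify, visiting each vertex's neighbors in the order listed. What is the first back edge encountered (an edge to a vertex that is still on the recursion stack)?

DFS from notify (visiting each vertex's neighbors in the order listed); mark gray on enter, black on exit:
notify gray
  merge gray
    test gray
      deploy gray
        build gray
        build black
      deploy black
    test black
    clean gray
      clean→notify: notify is gray → back edge
First back edge: clean → notify.

clean→notify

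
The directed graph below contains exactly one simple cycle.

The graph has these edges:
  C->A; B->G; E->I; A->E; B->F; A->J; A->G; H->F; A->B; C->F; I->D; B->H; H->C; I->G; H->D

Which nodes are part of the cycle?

DFS with gray/black marking from A:
A gray
  J gray
  J black
  G gray
  G black
  E gray
    I gray
      D gray
      D black
      I→G: G black — skip
    I black
  E black
  B gray
    F gray
    F black
    H gray
      C gray
        C→A: A is gray → back edge
Back edge closes the cycle A → B → H → C → A; its vertices are {A, B, C, H}.

A, B, C, H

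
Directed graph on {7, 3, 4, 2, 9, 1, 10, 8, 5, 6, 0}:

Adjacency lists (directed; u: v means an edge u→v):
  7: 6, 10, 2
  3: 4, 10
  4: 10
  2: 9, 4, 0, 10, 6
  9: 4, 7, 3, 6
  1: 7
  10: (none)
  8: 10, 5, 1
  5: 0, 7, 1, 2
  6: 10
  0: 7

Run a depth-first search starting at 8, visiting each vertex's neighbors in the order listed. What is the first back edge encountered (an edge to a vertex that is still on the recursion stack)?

9->7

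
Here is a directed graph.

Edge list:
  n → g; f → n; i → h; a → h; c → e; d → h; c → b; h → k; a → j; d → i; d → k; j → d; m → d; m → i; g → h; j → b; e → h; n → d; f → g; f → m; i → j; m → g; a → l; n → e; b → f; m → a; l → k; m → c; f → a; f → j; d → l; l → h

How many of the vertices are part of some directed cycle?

9

A vertex is on a directed cycle iff it belongs to a strongly connected component of size ≥ 2 (or has a self-loop).
The vertices on cycles are {a, b, c, d, f, i, j, m, n} — 9 in total.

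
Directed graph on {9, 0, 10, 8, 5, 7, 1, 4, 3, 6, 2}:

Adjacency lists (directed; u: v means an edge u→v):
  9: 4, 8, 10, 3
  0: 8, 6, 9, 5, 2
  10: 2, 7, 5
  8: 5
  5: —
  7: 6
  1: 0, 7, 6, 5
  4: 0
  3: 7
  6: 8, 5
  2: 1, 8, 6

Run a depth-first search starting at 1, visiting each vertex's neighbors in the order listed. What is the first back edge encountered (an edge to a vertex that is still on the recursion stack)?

4→0

DFS from 1 (visiting each vertex's neighbors in the order listed); mark gray on enter, black on exit:
1 gray
  0 gray
    8 gray
      5 gray
      5 black
    8 black
    6 gray
      6→8: 8 black — skip
      6→5: 5 black — skip
    6 black
    9 gray
      4 gray
        4→0: 0 is gray → back edge
First back edge: 4 → 0.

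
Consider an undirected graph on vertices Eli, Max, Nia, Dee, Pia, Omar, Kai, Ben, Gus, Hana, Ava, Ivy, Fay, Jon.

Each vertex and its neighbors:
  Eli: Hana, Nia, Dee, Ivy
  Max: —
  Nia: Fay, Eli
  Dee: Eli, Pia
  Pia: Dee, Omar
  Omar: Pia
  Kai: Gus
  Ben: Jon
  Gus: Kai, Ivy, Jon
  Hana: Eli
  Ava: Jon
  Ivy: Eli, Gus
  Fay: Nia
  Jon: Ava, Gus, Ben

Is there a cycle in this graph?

DFS, tracking each vertex's parent; an edge to a visited non-parent vertex closes a cycle.
Start from Ben:
visit Ben (parent –)
  visit Jon (parent Ben)
    visit Ava (parent Jon)
      Ava–Jon: parent, skip
    visit Gus (parent Jon)
      visit Kai (parent Gus)
        Kai–Gus: parent, skip
      visit Ivy (parent Gus)
        visit Eli (parent Ivy)
          visit Hana (parent Eli)
            Hana–Eli: parent, skip
          visit Nia (parent Eli)
            visit Fay (parent Nia)
              Fay–Nia: parent, skip
            Nia–Eli: parent, skip
          visit Dee (parent Eli)
            Dee–Eli: parent, skip
            visit Pia (parent Dee)
              Pia–Dee: parent, skip
              visit Omar (parent Pia)
                Omar–Pia: parent, skip
          Eli–Ivy: parent, skip
        Ivy–Gus: parent, skip
      Gus–Jon: parent, skip
    Jon–Ben: parent, skip
visit Max (parent –)
No non-parent visited neighbor found — the graph is a forest.

No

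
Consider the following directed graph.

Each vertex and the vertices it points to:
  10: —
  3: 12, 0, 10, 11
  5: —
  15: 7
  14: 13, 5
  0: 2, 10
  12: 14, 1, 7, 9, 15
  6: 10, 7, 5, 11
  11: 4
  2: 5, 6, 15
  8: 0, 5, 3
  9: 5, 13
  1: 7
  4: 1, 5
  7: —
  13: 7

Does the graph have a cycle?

DFS with white/gray/black marking, starting from 0:
0 gray
  2 gray
    5 gray
    5 black
    6 gray
      10 gray
      10 black
      7 gray
      7 black
      6→5: 5 black — skip
      11 gray
        4 gray
          1 gray
            1→7: 7 black — skip
          1 black
          4→5: 5 black — skip
        4 black
      11 black
    6 black
    15 gray
      15→7: 7 black — skip
    15 black
  2 black
  0→10: 10 black — skip
0 black
3 gray
  12 gray
    14 gray
      13 gray
        13→7: 7 black — skip
      13 black
      14→5: 5 black — skip
    14 black
    12→1: 1 black — skip
    12→7: 7 black — skip
    9 gray
      9→5: 5 black — skip
      9→13: 13 black — skip
    9 black
    12→15: 15 black — skip
  12 black
  3→0: 0 black — skip
  3→10: 10 black — skip
  3→11: 11 black — skip
3 black
8 gray
  8→0: 0 black — skip
  8→5: 5 black — skip
  8→3: 3 black — skip
8 black
Every edge goes to a white or black vertex — no back edge, so the graph is acyclic.

No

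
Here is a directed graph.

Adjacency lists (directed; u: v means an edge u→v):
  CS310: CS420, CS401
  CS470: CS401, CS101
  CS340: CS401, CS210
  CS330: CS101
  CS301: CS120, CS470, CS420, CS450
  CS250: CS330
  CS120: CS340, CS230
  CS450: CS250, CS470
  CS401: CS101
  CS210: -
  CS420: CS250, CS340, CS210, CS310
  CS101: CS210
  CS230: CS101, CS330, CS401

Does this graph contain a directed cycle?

Yes

DFS with white/gray/black marking, starting from CS401:
CS401 gray
  CS101 gray
    CS210 gray
    CS210 black
  CS101 black
CS401 black
CS310 gray
  CS420 gray
    CS250 gray
      CS330 gray
        CS330→CS101: CS101 black — skip
      CS330 black
    CS250 black
    CS340 gray
      CS340→CS401: CS401 black — skip
      CS340→CS210: CS210 black — skip
    CS340 black
    CS420→CS210: CS210 black — skip
    CS420→CS310: CS310 is gray → back edge
Back edge found, so a cycle exists: CS310 → CS420 → CS310.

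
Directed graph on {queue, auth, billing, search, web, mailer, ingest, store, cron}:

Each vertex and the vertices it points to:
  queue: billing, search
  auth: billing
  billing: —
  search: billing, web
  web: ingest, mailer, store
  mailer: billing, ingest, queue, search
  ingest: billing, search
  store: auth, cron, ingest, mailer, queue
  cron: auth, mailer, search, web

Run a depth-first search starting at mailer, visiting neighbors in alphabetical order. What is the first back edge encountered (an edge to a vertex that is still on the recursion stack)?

DFS from mailer (visiting neighbors in alphabetical order); mark gray on enter, black on exit:
mailer gray
  billing gray
  billing black
  ingest gray
    ingest→billing: billing black — skip
    search gray
      search→billing: billing black — skip
      web gray
        web→ingest: ingest is gray → back edge
First back edge: web → ingest.

web->ingest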